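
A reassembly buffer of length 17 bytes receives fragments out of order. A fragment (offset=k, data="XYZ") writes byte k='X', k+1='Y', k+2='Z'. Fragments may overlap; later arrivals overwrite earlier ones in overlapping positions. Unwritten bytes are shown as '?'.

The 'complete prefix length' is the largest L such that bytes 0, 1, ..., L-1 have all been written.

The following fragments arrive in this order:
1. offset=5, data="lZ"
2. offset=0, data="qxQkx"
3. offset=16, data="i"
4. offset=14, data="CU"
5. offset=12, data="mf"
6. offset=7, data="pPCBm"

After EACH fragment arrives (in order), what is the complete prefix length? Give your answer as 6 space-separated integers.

Fragment 1: offset=5 data="lZ" -> buffer=?????lZ?????????? -> prefix_len=0
Fragment 2: offset=0 data="qxQkx" -> buffer=qxQkxlZ?????????? -> prefix_len=7
Fragment 3: offset=16 data="i" -> buffer=qxQkxlZ?????????i -> prefix_len=7
Fragment 4: offset=14 data="CU" -> buffer=qxQkxlZ???????CUi -> prefix_len=7
Fragment 5: offset=12 data="mf" -> buffer=qxQkxlZ?????mfCUi -> prefix_len=7
Fragment 6: offset=7 data="pPCBm" -> buffer=qxQkxlZpPCBmmfCUi -> prefix_len=17

Answer: 0 7 7 7 7 17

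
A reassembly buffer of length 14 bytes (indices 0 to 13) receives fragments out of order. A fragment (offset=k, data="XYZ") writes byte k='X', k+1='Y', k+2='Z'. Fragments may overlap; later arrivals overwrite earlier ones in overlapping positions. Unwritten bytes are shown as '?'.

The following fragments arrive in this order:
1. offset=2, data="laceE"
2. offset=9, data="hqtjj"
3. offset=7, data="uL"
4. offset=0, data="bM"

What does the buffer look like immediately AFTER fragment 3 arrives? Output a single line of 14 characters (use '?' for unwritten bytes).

Fragment 1: offset=2 data="laceE" -> buffer=??laceE???????
Fragment 2: offset=9 data="hqtjj" -> buffer=??laceE??hqtjj
Fragment 3: offset=7 data="uL" -> buffer=??laceEuLhqtjj

Answer: ??laceEuLhqtjj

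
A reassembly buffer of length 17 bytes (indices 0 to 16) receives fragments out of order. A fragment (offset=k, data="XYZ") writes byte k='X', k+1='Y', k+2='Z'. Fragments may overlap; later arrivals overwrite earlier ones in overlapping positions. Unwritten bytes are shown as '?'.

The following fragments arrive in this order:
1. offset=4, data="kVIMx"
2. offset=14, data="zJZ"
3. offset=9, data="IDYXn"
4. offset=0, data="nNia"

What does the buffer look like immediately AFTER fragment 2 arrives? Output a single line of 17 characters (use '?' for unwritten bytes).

Fragment 1: offset=4 data="kVIMx" -> buffer=????kVIMx????????
Fragment 2: offset=14 data="zJZ" -> buffer=????kVIMx?????zJZ

Answer: ????kVIMx?????zJZ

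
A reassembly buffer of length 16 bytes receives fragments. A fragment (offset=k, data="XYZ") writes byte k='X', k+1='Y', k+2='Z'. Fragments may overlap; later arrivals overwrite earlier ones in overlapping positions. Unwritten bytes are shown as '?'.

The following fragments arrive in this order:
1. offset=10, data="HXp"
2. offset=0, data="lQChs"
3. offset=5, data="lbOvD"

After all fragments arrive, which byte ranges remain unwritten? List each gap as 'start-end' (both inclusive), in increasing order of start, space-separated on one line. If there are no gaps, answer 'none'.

Fragment 1: offset=10 len=3
Fragment 2: offset=0 len=5
Fragment 3: offset=5 len=5
Gaps: 13-15

Answer: 13-15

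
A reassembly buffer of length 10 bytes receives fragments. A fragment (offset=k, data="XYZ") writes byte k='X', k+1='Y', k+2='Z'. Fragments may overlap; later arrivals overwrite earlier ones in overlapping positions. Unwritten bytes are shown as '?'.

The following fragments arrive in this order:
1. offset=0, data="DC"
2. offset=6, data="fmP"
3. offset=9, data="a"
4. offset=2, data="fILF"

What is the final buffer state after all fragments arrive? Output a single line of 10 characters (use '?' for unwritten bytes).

Fragment 1: offset=0 data="DC" -> buffer=DC????????
Fragment 2: offset=6 data="fmP" -> buffer=DC????fmP?
Fragment 3: offset=9 data="a" -> buffer=DC????fmPa
Fragment 4: offset=2 data="fILF" -> buffer=DCfILFfmPa

Answer: DCfILFfmPa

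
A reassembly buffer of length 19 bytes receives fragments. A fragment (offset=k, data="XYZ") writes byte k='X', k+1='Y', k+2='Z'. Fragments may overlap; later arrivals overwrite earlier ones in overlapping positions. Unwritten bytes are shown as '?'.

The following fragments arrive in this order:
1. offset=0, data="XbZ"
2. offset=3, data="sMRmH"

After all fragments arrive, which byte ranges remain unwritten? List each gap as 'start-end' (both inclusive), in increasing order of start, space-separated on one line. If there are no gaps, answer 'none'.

Fragment 1: offset=0 len=3
Fragment 2: offset=3 len=5
Gaps: 8-18

Answer: 8-18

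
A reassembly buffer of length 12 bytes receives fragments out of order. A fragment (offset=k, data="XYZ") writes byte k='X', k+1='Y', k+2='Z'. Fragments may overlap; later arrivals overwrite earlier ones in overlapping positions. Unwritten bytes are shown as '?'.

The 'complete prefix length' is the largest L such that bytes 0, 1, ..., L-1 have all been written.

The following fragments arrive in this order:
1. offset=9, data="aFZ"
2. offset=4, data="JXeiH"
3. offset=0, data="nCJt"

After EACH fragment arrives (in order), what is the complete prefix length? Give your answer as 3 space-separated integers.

Answer: 0 0 12

Derivation:
Fragment 1: offset=9 data="aFZ" -> buffer=?????????aFZ -> prefix_len=0
Fragment 2: offset=4 data="JXeiH" -> buffer=????JXeiHaFZ -> prefix_len=0
Fragment 3: offset=0 data="nCJt" -> buffer=nCJtJXeiHaFZ -> prefix_len=12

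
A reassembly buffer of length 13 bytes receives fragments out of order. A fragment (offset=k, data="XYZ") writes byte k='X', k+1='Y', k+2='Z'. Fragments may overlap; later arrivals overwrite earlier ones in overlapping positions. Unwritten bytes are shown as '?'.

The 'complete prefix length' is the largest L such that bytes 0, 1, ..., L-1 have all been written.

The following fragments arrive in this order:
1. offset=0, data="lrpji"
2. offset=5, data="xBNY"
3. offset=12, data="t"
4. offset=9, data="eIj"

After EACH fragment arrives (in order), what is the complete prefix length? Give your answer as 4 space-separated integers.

Fragment 1: offset=0 data="lrpji" -> buffer=lrpji???????? -> prefix_len=5
Fragment 2: offset=5 data="xBNY" -> buffer=lrpjixBNY???? -> prefix_len=9
Fragment 3: offset=12 data="t" -> buffer=lrpjixBNY???t -> prefix_len=9
Fragment 4: offset=9 data="eIj" -> buffer=lrpjixBNYeIjt -> prefix_len=13

Answer: 5 9 9 13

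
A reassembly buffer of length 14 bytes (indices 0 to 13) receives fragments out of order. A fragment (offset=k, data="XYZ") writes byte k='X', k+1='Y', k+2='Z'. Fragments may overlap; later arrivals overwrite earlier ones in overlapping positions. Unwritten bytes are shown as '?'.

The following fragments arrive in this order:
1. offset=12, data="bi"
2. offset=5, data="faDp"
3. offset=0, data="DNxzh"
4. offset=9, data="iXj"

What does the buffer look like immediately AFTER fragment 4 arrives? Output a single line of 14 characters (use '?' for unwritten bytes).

Fragment 1: offset=12 data="bi" -> buffer=????????????bi
Fragment 2: offset=5 data="faDp" -> buffer=?????faDp???bi
Fragment 3: offset=0 data="DNxzh" -> buffer=DNxzhfaDp???bi
Fragment 4: offset=9 data="iXj" -> buffer=DNxzhfaDpiXjbi

Answer: DNxzhfaDpiXjbi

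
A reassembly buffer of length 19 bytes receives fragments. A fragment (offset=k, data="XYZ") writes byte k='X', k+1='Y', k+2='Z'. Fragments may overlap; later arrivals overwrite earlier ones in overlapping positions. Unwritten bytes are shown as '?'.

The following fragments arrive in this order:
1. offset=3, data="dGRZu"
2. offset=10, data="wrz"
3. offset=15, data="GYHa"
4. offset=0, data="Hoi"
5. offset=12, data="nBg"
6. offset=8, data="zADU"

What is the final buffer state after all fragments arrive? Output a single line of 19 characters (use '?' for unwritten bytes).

Answer: HoidGRZuzADUnBgGYHa

Derivation:
Fragment 1: offset=3 data="dGRZu" -> buffer=???dGRZu???????????
Fragment 2: offset=10 data="wrz" -> buffer=???dGRZu??wrz??????
Fragment 3: offset=15 data="GYHa" -> buffer=???dGRZu??wrz??GYHa
Fragment 4: offset=0 data="Hoi" -> buffer=HoidGRZu??wrz??GYHa
Fragment 5: offset=12 data="nBg" -> buffer=HoidGRZu??wrnBgGYHa
Fragment 6: offset=8 data="zADU" -> buffer=HoidGRZuzADUnBgGYHa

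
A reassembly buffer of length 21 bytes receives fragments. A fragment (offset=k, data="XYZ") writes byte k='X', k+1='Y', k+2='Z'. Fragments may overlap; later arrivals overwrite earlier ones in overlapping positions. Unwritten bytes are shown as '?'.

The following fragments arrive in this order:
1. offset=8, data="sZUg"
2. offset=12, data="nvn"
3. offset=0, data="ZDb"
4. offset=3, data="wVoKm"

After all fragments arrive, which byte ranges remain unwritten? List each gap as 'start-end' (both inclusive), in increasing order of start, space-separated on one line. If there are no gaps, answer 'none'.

Answer: 15-20

Derivation:
Fragment 1: offset=8 len=4
Fragment 2: offset=12 len=3
Fragment 3: offset=0 len=3
Fragment 4: offset=3 len=5
Gaps: 15-20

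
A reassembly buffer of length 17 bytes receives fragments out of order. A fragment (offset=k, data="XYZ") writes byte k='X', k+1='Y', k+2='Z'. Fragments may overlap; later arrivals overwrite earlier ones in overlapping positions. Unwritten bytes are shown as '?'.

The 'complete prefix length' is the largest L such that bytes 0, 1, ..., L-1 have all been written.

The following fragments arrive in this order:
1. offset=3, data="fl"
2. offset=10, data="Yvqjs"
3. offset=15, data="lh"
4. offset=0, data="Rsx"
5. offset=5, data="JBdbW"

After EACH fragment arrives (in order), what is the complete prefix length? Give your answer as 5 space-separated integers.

Fragment 1: offset=3 data="fl" -> buffer=???fl???????????? -> prefix_len=0
Fragment 2: offset=10 data="Yvqjs" -> buffer=???fl?????Yvqjs?? -> prefix_len=0
Fragment 3: offset=15 data="lh" -> buffer=???fl?????Yvqjslh -> prefix_len=0
Fragment 4: offset=0 data="Rsx" -> buffer=Rsxfl?????Yvqjslh -> prefix_len=5
Fragment 5: offset=5 data="JBdbW" -> buffer=RsxflJBdbWYvqjslh -> prefix_len=17

Answer: 0 0 0 5 17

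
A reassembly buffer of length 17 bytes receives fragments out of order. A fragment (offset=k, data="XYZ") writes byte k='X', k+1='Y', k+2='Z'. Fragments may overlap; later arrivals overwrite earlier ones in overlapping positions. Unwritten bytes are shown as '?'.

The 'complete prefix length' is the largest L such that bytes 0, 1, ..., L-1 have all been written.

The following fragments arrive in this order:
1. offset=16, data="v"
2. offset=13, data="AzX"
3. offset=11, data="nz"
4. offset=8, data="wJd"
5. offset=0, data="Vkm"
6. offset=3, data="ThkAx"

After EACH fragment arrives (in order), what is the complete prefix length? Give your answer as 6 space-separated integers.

Fragment 1: offset=16 data="v" -> buffer=????????????????v -> prefix_len=0
Fragment 2: offset=13 data="AzX" -> buffer=?????????????AzXv -> prefix_len=0
Fragment 3: offset=11 data="nz" -> buffer=???????????nzAzXv -> prefix_len=0
Fragment 4: offset=8 data="wJd" -> buffer=????????wJdnzAzXv -> prefix_len=0
Fragment 5: offset=0 data="Vkm" -> buffer=Vkm?????wJdnzAzXv -> prefix_len=3
Fragment 6: offset=3 data="ThkAx" -> buffer=VkmThkAxwJdnzAzXv -> prefix_len=17

Answer: 0 0 0 0 3 17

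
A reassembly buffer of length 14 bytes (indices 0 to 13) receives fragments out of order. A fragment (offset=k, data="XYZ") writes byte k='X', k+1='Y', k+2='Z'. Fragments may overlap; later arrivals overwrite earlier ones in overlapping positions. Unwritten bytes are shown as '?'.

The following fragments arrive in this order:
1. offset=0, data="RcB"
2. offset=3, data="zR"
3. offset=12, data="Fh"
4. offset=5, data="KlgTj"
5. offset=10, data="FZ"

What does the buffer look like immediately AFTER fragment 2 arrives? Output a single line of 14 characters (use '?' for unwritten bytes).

Answer: RcBzR?????????

Derivation:
Fragment 1: offset=0 data="RcB" -> buffer=RcB???????????
Fragment 2: offset=3 data="zR" -> buffer=RcBzR?????????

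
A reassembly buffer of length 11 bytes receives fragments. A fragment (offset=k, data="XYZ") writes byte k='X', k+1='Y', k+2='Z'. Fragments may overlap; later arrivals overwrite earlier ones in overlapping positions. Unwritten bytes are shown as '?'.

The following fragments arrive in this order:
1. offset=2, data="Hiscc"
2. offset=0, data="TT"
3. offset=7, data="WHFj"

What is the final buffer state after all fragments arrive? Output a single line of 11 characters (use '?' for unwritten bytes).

Fragment 1: offset=2 data="Hiscc" -> buffer=??Hiscc????
Fragment 2: offset=0 data="TT" -> buffer=TTHiscc????
Fragment 3: offset=7 data="WHFj" -> buffer=TTHisccWHFj

Answer: TTHisccWHFj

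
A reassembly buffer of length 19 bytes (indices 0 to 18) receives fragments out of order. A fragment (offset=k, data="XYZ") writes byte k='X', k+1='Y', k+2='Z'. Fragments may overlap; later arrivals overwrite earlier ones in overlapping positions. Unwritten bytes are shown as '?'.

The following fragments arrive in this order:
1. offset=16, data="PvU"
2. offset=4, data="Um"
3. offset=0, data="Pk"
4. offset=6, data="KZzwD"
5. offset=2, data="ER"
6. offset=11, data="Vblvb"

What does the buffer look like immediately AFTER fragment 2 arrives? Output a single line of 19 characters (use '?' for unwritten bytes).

Fragment 1: offset=16 data="PvU" -> buffer=????????????????PvU
Fragment 2: offset=4 data="Um" -> buffer=????Um??????????PvU

Answer: ????Um??????????PvU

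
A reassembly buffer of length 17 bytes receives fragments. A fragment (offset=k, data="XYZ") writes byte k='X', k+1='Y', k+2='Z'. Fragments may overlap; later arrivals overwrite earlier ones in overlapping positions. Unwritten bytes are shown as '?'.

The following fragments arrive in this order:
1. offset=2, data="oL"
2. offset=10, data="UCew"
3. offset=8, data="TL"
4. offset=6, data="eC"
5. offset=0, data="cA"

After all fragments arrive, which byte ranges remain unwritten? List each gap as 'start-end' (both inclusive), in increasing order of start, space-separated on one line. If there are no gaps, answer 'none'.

Answer: 4-5 14-16

Derivation:
Fragment 1: offset=2 len=2
Fragment 2: offset=10 len=4
Fragment 3: offset=8 len=2
Fragment 4: offset=6 len=2
Fragment 5: offset=0 len=2
Gaps: 4-5 14-16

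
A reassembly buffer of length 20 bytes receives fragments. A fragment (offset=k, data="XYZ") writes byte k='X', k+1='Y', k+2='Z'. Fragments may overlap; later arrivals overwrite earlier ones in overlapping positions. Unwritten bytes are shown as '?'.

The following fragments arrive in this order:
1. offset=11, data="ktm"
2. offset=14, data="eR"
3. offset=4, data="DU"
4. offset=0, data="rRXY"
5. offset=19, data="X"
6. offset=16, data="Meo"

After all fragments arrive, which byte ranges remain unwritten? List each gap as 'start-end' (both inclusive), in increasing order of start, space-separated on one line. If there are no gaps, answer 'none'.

Answer: 6-10

Derivation:
Fragment 1: offset=11 len=3
Fragment 2: offset=14 len=2
Fragment 3: offset=4 len=2
Fragment 4: offset=0 len=4
Fragment 5: offset=19 len=1
Fragment 6: offset=16 len=3
Gaps: 6-10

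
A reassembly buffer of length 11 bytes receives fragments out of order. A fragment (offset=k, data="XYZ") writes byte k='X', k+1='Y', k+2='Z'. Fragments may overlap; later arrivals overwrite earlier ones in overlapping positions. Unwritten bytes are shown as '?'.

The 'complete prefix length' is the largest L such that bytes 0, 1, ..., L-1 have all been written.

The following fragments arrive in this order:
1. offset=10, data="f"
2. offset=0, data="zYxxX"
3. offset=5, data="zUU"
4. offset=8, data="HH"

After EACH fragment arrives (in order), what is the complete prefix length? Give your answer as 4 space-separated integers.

Fragment 1: offset=10 data="f" -> buffer=??????????f -> prefix_len=0
Fragment 2: offset=0 data="zYxxX" -> buffer=zYxxX?????f -> prefix_len=5
Fragment 3: offset=5 data="zUU" -> buffer=zYxxXzUU??f -> prefix_len=8
Fragment 4: offset=8 data="HH" -> buffer=zYxxXzUUHHf -> prefix_len=11

Answer: 0 5 8 11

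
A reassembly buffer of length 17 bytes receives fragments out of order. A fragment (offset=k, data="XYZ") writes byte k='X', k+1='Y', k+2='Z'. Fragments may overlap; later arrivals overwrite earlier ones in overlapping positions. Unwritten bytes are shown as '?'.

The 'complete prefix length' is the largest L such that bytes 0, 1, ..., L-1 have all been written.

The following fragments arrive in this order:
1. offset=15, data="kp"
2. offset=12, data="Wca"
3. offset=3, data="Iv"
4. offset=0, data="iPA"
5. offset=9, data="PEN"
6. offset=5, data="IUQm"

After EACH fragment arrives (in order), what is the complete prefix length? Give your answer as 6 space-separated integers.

Answer: 0 0 0 5 5 17

Derivation:
Fragment 1: offset=15 data="kp" -> buffer=???????????????kp -> prefix_len=0
Fragment 2: offset=12 data="Wca" -> buffer=????????????Wcakp -> prefix_len=0
Fragment 3: offset=3 data="Iv" -> buffer=???Iv???????Wcakp -> prefix_len=0
Fragment 4: offset=0 data="iPA" -> buffer=iPAIv???????Wcakp -> prefix_len=5
Fragment 5: offset=9 data="PEN" -> buffer=iPAIv????PENWcakp -> prefix_len=5
Fragment 6: offset=5 data="IUQm" -> buffer=iPAIvIUQmPENWcakp -> prefix_len=17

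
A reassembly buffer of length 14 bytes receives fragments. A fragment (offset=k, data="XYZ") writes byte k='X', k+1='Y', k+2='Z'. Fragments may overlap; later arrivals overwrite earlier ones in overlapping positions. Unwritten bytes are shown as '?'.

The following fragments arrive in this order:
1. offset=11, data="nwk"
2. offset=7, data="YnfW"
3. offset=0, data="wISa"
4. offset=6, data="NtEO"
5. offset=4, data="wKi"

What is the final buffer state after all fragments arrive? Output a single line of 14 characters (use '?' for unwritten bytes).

Fragment 1: offset=11 data="nwk" -> buffer=???????????nwk
Fragment 2: offset=7 data="YnfW" -> buffer=???????YnfWnwk
Fragment 3: offset=0 data="wISa" -> buffer=wISa???YnfWnwk
Fragment 4: offset=6 data="NtEO" -> buffer=wISa??NtEOWnwk
Fragment 5: offset=4 data="wKi" -> buffer=wISawKitEOWnwk

Answer: wISawKitEOWnwk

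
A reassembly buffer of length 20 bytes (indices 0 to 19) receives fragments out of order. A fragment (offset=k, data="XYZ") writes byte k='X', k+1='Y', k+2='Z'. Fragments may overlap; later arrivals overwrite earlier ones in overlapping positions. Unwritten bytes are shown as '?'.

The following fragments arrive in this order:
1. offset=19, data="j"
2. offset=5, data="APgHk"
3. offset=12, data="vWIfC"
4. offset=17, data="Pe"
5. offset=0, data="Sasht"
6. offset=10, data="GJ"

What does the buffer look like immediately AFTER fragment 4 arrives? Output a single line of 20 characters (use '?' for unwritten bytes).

Fragment 1: offset=19 data="j" -> buffer=???????????????????j
Fragment 2: offset=5 data="APgHk" -> buffer=?????APgHk?????????j
Fragment 3: offset=12 data="vWIfC" -> buffer=?????APgHk??vWIfC??j
Fragment 4: offset=17 data="Pe" -> buffer=?????APgHk??vWIfCPej

Answer: ?????APgHk??vWIfCPej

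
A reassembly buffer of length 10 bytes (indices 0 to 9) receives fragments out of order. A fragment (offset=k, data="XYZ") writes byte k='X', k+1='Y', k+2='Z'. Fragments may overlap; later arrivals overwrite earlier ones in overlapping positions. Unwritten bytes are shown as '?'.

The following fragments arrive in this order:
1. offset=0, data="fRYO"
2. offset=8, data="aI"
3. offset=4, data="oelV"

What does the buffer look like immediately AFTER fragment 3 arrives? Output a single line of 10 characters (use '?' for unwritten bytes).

Fragment 1: offset=0 data="fRYO" -> buffer=fRYO??????
Fragment 2: offset=8 data="aI" -> buffer=fRYO????aI
Fragment 3: offset=4 data="oelV" -> buffer=fRYOoelVaI

Answer: fRYOoelVaI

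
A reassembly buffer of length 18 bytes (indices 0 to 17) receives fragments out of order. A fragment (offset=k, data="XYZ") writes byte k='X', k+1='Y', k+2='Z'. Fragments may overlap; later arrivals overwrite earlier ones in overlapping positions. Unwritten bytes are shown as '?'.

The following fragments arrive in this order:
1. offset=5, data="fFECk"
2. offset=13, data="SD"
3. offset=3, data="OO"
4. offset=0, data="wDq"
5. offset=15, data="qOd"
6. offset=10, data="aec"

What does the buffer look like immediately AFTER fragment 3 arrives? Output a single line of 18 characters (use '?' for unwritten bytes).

Fragment 1: offset=5 data="fFECk" -> buffer=?????fFECk????????
Fragment 2: offset=13 data="SD" -> buffer=?????fFECk???SD???
Fragment 3: offset=3 data="OO" -> buffer=???OOfFECk???SD???

Answer: ???OOfFECk???SD???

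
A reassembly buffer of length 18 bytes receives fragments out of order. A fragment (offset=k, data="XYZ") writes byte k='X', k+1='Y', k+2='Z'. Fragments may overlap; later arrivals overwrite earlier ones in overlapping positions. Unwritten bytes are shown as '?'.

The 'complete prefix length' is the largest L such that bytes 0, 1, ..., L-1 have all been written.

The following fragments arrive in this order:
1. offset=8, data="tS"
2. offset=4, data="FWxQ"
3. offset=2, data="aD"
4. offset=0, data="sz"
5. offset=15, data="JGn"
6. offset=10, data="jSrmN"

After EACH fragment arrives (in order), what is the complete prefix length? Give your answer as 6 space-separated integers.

Fragment 1: offset=8 data="tS" -> buffer=????????tS???????? -> prefix_len=0
Fragment 2: offset=4 data="FWxQ" -> buffer=????FWxQtS???????? -> prefix_len=0
Fragment 3: offset=2 data="aD" -> buffer=??aDFWxQtS???????? -> prefix_len=0
Fragment 4: offset=0 data="sz" -> buffer=szaDFWxQtS???????? -> prefix_len=10
Fragment 5: offset=15 data="JGn" -> buffer=szaDFWxQtS?????JGn -> prefix_len=10
Fragment 6: offset=10 data="jSrmN" -> buffer=szaDFWxQtSjSrmNJGn -> prefix_len=18

Answer: 0 0 0 10 10 18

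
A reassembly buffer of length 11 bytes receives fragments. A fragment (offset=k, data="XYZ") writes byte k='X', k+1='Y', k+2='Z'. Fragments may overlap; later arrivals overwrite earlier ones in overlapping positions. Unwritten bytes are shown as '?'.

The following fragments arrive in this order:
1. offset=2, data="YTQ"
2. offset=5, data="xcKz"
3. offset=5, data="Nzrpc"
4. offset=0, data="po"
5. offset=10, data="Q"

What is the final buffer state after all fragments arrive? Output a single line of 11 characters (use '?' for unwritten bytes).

Answer: poYTQNzrpcQ

Derivation:
Fragment 1: offset=2 data="YTQ" -> buffer=??YTQ??????
Fragment 2: offset=5 data="xcKz" -> buffer=??YTQxcKz??
Fragment 3: offset=5 data="Nzrpc" -> buffer=??YTQNzrpc?
Fragment 4: offset=0 data="po" -> buffer=poYTQNzrpc?
Fragment 5: offset=10 data="Q" -> buffer=poYTQNzrpcQ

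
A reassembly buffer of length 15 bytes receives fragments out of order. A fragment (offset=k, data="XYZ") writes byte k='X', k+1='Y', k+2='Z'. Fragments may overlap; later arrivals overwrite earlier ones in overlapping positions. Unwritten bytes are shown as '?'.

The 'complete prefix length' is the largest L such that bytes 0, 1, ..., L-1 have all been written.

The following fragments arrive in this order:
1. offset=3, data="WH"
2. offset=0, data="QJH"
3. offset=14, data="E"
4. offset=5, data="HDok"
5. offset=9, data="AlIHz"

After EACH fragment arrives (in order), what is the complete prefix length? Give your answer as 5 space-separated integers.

Fragment 1: offset=3 data="WH" -> buffer=???WH?????????? -> prefix_len=0
Fragment 2: offset=0 data="QJH" -> buffer=QJHWH?????????? -> prefix_len=5
Fragment 3: offset=14 data="E" -> buffer=QJHWH?????????E -> prefix_len=5
Fragment 4: offset=5 data="HDok" -> buffer=QJHWHHDok?????E -> prefix_len=9
Fragment 5: offset=9 data="AlIHz" -> buffer=QJHWHHDokAlIHzE -> prefix_len=15

Answer: 0 5 5 9 15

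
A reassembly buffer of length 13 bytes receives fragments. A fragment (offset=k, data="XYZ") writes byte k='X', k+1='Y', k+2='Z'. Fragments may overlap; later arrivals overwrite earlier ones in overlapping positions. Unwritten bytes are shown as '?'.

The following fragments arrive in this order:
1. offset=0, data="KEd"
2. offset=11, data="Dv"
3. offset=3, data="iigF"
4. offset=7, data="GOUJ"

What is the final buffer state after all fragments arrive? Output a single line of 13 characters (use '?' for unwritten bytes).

Fragment 1: offset=0 data="KEd" -> buffer=KEd??????????
Fragment 2: offset=11 data="Dv" -> buffer=KEd????????Dv
Fragment 3: offset=3 data="iigF" -> buffer=KEdiigF????Dv
Fragment 4: offset=7 data="GOUJ" -> buffer=KEdiigFGOUJDv

Answer: KEdiigFGOUJDv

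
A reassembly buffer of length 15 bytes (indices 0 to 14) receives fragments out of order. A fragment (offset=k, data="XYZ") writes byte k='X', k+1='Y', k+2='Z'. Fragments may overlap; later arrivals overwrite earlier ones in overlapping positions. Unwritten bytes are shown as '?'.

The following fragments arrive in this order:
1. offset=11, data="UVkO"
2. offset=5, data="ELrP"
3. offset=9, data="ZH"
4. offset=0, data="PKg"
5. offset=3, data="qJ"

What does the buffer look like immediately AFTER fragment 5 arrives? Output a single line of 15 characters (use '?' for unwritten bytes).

Fragment 1: offset=11 data="UVkO" -> buffer=???????????UVkO
Fragment 2: offset=5 data="ELrP" -> buffer=?????ELrP??UVkO
Fragment 3: offset=9 data="ZH" -> buffer=?????ELrPZHUVkO
Fragment 4: offset=0 data="PKg" -> buffer=PKg??ELrPZHUVkO
Fragment 5: offset=3 data="qJ" -> buffer=PKgqJELrPZHUVkO

Answer: PKgqJELrPZHUVkO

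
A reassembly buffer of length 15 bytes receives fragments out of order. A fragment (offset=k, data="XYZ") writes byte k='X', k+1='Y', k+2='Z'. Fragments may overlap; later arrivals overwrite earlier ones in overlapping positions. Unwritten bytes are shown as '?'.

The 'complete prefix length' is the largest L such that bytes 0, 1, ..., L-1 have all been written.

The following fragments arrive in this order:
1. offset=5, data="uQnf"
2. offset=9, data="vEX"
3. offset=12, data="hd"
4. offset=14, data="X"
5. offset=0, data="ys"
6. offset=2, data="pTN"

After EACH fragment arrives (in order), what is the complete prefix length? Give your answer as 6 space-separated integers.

Answer: 0 0 0 0 2 15

Derivation:
Fragment 1: offset=5 data="uQnf" -> buffer=?????uQnf?????? -> prefix_len=0
Fragment 2: offset=9 data="vEX" -> buffer=?????uQnfvEX??? -> prefix_len=0
Fragment 3: offset=12 data="hd" -> buffer=?????uQnfvEXhd? -> prefix_len=0
Fragment 4: offset=14 data="X" -> buffer=?????uQnfvEXhdX -> prefix_len=0
Fragment 5: offset=0 data="ys" -> buffer=ys???uQnfvEXhdX -> prefix_len=2
Fragment 6: offset=2 data="pTN" -> buffer=yspTNuQnfvEXhdX -> prefix_len=15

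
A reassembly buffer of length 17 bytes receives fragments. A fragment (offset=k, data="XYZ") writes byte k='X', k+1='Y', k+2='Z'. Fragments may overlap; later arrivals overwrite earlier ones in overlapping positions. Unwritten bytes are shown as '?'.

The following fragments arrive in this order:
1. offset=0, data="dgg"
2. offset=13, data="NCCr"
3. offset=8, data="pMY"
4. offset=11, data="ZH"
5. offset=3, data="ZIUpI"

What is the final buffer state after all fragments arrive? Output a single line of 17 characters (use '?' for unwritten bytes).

Answer: dggZIUpIpMYZHNCCr

Derivation:
Fragment 1: offset=0 data="dgg" -> buffer=dgg??????????????
Fragment 2: offset=13 data="NCCr" -> buffer=dgg??????????NCCr
Fragment 3: offset=8 data="pMY" -> buffer=dgg?????pMY??NCCr
Fragment 4: offset=11 data="ZH" -> buffer=dgg?????pMYZHNCCr
Fragment 5: offset=3 data="ZIUpI" -> buffer=dggZIUpIpMYZHNCCr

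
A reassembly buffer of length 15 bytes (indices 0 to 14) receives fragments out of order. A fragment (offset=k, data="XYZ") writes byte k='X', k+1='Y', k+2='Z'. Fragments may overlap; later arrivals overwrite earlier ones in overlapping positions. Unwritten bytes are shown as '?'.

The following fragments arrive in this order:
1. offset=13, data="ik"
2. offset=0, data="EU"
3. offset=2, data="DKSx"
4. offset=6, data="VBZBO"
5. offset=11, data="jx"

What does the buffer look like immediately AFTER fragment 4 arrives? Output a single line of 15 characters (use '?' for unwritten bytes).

Answer: EUDKSxVBZBO??ik

Derivation:
Fragment 1: offset=13 data="ik" -> buffer=?????????????ik
Fragment 2: offset=0 data="EU" -> buffer=EU???????????ik
Fragment 3: offset=2 data="DKSx" -> buffer=EUDKSx???????ik
Fragment 4: offset=6 data="VBZBO" -> buffer=EUDKSxVBZBO??ik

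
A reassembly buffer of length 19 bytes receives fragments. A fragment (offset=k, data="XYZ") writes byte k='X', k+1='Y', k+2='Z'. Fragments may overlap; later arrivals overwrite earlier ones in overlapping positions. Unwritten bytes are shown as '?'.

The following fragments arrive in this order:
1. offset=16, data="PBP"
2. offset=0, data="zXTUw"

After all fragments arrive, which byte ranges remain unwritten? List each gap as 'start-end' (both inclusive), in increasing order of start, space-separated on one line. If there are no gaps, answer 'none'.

Answer: 5-15

Derivation:
Fragment 1: offset=16 len=3
Fragment 2: offset=0 len=5
Gaps: 5-15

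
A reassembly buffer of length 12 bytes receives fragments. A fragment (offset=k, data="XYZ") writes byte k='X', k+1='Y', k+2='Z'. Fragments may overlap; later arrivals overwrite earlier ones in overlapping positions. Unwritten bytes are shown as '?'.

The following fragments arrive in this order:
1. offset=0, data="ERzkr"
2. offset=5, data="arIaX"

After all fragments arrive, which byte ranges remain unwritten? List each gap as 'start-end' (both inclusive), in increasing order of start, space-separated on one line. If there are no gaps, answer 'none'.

Fragment 1: offset=0 len=5
Fragment 2: offset=5 len=5
Gaps: 10-11

Answer: 10-11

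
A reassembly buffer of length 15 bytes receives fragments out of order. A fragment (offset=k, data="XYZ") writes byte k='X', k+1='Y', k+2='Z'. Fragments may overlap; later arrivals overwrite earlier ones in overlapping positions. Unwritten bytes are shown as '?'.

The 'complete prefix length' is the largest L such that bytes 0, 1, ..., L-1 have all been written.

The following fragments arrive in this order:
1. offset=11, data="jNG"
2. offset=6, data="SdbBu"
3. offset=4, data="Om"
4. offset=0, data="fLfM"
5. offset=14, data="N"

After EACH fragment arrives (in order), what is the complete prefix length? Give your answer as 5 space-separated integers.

Fragment 1: offset=11 data="jNG" -> buffer=???????????jNG? -> prefix_len=0
Fragment 2: offset=6 data="SdbBu" -> buffer=??????SdbBujNG? -> prefix_len=0
Fragment 3: offset=4 data="Om" -> buffer=????OmSdbBujNG? -> prefix_len=0
Fragment 4: offset=0 data="fLfM" -> buffer=fLfMOmSdbBujNG? -> prefix_len=14
Fragment 5: offset=14 data="N" -> buffer=fLfMOmSdbBujNGN -> prefix_len=15

Answer: 0 0 0 14 15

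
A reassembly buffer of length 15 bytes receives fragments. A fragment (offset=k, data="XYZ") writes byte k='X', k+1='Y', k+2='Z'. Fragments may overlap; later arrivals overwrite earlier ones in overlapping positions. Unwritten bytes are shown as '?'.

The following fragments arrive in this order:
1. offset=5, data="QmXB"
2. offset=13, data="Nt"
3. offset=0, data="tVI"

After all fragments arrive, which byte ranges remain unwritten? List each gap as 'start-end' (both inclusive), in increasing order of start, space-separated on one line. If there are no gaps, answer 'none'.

Fragment 1: offset=5 len=4
Fragment 2: offset=13 len=2
Fragment 3: offset=0 len=3
Gaps: 3-4 9-12

Answer: 3-4 9-12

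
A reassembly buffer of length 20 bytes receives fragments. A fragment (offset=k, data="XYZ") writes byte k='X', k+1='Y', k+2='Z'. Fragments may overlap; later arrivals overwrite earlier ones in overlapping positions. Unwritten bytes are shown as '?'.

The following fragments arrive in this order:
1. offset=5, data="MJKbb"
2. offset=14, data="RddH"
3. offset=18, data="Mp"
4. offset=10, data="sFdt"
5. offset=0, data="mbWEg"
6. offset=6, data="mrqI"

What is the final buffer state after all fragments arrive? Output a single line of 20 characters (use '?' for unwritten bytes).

Fragment 1: offset=5 data="MJKbb" -> buffer=?????MJKbb??????????
Fragment 2: offset=14 data="RddH" -> buffer=?????MJKbb????RddH??
Fragment 3: offset=18 data="Mp" -> buffer=?????MJKbb????RddHMp
Fragment 4: offset=10 data="sFdt" -> buffer=?????MJKbbsFdtRddHMp
Fragment 5: offset=0 data="mbWEg" -> buffer=mbWEgMJKbbsFdtRddHMp
Fragment 6: offset=6 data="mrqI" -> buffer=mbWEgMmrqIsFdtRddHMp

Answer: mbWEgMmrqIsFdtRddHMp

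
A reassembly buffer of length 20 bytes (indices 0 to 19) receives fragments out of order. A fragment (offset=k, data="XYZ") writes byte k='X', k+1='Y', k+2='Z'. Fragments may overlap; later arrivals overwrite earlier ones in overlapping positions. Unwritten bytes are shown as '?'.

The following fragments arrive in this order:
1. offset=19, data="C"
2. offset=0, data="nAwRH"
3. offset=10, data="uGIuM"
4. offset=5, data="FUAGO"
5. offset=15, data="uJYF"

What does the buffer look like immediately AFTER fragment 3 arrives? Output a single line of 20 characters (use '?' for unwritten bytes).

Answer: nAwRH?????uGIuM????C

Derivation:
Fragment 1: offset=19 data="C" -> buffer=???????????????????C
Fragment 2: offset=0 data="nAwRH" -> buffer=nAwRH??????????????C
Fragment 3: offset=10 data="uGIuM" -> buffer=nAwRH?????uGIuM????C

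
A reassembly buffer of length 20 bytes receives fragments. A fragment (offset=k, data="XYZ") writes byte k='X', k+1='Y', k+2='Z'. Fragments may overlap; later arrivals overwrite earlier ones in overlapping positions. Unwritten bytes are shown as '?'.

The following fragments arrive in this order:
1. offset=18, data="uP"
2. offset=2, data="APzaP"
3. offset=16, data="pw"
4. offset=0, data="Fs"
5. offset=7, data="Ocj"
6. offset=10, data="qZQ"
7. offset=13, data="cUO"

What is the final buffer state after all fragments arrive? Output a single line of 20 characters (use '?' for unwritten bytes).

Fragment 1: offset=18 data="uP" -> buffer=??????????????????uP
Fragment 2: offset=2 data="APzaP" -> buffer=??APzaP???????????uP
Fragment 3: offset=16 data="pw" -> buffer=??APzaP?????????pwuP
Fragment 4: offset=0 data="Fs" -> buffer=FsAPzaP?????????pwuP
Fragment 5: offset=7 data="Ocj" -> buffer=FsAPzaPOcj??????pwuP
Fragment 6: offset=10 data="qZQ" -> buffer=FsAPzaPOcjqZQ???pwuP
Fragment 7: offset=13 data="cUO" -> buffer=FsAPzaPOcjqZQcUOpwuP

Answer: FsAPzaPOcjqZQcUOpwuP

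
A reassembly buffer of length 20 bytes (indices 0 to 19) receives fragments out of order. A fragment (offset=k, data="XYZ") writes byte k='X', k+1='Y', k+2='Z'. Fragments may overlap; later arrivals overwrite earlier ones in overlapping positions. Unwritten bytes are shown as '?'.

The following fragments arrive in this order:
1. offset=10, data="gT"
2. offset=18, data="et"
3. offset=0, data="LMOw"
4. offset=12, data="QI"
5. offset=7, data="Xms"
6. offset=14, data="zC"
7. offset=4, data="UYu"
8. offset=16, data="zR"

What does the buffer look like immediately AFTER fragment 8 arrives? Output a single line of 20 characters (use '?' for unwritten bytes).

Answer: LMOwUYuXmsgTQIzCzRet

Derivation:
Fragment 1: offset=10 data="gT" -> buffer=??????????gT????????
Fragment 2: offset=18 data="et" -> buffer=??????????gT??????et
Fragment 3: offset=0 data="LMOw" -> buffer=LMOw??????gT??????et
Fragment 4: offset=12 data="QI" -> buffer=LMOw??????gTQI????et
Fragment 5: offset=7 data="Xms" -> buffer=LMOw???XmsgTQI????et
Fragment 6: offset=14 data="zC" -> buffer=LMOw???XmsgTQIzC??et
Fragment 7: offset=4 data="UYu" -> buffer=LMOwUYuXmsgTQIzC??et
Fragment 8: offset=16 data="zR" -> buffer=LMOwUYuXmsgTQIzCzRet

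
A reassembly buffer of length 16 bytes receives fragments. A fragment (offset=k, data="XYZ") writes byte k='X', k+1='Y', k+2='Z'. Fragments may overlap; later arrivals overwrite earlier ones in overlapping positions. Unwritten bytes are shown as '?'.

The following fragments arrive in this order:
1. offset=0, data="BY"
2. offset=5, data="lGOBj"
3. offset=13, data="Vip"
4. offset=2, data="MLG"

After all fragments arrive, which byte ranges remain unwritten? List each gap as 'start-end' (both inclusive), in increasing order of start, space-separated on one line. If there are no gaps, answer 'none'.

Fragment 1: offset=0 len=2
Fragment 2: offset=5 len=5
Fragment 3: offset=13 len=3
Fragment 4: offset=2 len=3
Gaps: 10-12

Answer: 10-12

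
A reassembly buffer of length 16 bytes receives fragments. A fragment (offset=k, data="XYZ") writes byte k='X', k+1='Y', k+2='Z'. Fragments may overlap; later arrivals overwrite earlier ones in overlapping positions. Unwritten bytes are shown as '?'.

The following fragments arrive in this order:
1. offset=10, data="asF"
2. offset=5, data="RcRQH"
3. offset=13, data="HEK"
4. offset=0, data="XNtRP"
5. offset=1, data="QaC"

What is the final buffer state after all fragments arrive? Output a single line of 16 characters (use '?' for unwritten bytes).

Fragment 1: offset=10 data="asF" -> buffer=??????????asF???
Fragment 2: offset=5 data="RcRQH" -> buffer=?????RcRQHasF???
Fragment 3: offset=13 data="HEK" -> buffer=?????RcRQHasFHEK
Fragment 4: offset=0 data="XNtRP" -> buffer=XNtRPRcRQHasFHEK
Fragment 5: offset=1 data="QaC" -> buffer=XQaCPRcRQHasFHEK

Answer: XQaCPRcRQHasFHEK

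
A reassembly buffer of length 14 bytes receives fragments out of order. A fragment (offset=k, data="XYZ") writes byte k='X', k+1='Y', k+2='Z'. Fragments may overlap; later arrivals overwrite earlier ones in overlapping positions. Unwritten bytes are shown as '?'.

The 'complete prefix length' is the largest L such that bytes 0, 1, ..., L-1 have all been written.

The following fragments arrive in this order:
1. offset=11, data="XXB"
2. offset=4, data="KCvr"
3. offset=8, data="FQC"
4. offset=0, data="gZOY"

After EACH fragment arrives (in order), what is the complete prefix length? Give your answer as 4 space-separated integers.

Answer: 0 0 0 14

Derivation:
Fragment 1: offset=11 data="XXB" -> buffer=???????????XXB -> prefix_len=0
Fragment 2: offset=4 data="KCvr" -> buffer=????KCvr???XXB -> prefix_len=0
Fragment 3: offset=8 data="FQC" -> buffer=????KCvrFQCXXB -> prefix_len=0
Fragment 4: offset=0 data="gZOY" -> buffer=gZOYKCvrFQCXXB -> prefix_len=14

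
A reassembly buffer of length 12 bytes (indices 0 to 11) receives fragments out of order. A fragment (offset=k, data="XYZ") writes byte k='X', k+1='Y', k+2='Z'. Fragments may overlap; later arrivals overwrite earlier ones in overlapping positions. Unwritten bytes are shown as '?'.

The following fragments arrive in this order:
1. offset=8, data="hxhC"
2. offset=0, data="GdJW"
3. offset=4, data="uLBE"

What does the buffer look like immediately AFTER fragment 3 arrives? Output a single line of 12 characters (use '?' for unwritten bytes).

Fragment 1: offset=8 data="hxhC" -> buffer=????????hxhC
Fragment 2: offset=0 data="GdJW" -> buffer=GdJW????hxhC
Fragment 3: offset=4 data="uLBE" -> buffer=GdJWuLBEhxhC

Answer: GdJWuLBEhxhC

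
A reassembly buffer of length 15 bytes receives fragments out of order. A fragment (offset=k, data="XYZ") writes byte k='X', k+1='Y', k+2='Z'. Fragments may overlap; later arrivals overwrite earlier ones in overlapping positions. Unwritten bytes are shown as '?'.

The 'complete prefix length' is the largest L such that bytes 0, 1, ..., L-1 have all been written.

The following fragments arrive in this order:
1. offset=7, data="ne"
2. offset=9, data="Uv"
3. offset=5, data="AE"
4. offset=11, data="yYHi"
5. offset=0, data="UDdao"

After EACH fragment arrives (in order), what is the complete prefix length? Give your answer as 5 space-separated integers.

Answer: 0 0 0 0 15

Derivation:
Fragment 1: offset=7 data="ne" -> buffer=???????ne?????? -> prefix_len=0
Fragment 2: offset=9 data="Uv" -> buffer=???????neUv???? -> prefix_len=0
Fragment 3: offset=5 data="AE" -> buffer=?????AEneUv???? -> prefix_len=0
Fragment 4: offset=11 data="yYHi" -> buffer=?????AEneUvyYHi -> prefix_len=0
Fragment 5: offset=0 data="UDdao" -> buffer=UDdaoAEneUvyYHi -> prefix_len=15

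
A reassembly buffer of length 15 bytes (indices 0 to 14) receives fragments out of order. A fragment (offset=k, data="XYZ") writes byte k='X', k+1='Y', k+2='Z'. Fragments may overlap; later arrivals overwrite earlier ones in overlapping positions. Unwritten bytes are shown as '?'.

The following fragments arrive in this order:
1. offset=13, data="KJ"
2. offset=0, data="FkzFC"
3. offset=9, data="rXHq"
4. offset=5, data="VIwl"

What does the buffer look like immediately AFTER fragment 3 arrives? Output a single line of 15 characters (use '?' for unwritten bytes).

Answer: FkzFC????rXHqKJ

Derivation:
Fragment 1: offset=13 data="KJ" -> buffer=?????????????KJ
Fragment 2: offset=0 data="FkzFC" -> buffer=FkzFC????????KJ
Fragment 3: offset=9 data="rXHq" -> buffer=FkzFC????rXHqKJ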